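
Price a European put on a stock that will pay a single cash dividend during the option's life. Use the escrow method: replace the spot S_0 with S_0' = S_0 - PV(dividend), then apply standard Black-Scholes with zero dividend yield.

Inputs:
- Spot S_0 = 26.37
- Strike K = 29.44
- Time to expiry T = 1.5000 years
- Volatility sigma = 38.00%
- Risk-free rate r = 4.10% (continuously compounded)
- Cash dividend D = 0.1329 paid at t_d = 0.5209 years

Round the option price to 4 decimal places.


PV(D) = D * exp(-r * t_d) = 0.1329 * 0.97886954 = 0.13009176
S_0' = S_0 - PV(D) = 26.3700 - 0.13009176 = 26.23990824
d1 = (ln(S_0'/K) + (r + sigma^2/2)*T) / (sigma*sqrt(T)) = 0.11759092
d2 = d1 - sigma*sqrt(T) = -0.34781213
exp(-rT) = 0.94035295
N(-d1) = 0.45319590; N(-d2) = 0.63600936
P = K * exp(-rT) * N(-d2) - S_0' * N(-d1) = 29.4400 * 0.94035295 * 0.63600936 - 26.23990824 * 0.45319590 = 5.7155

Answer: Price = 5.7155


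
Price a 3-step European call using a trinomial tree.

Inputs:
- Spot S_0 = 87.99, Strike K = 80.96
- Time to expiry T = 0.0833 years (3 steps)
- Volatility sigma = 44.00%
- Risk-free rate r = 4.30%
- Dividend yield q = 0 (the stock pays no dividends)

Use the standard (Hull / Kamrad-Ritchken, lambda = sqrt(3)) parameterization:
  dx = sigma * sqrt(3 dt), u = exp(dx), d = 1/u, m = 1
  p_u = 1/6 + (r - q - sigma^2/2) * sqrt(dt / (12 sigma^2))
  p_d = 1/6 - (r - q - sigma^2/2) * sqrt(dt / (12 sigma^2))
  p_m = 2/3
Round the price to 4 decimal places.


Answer: Price = V(0,0) = 9.0233

Derivation:
dt = T/N = 0.027767; dx = sigma*sqrt(3*dt) = 0.126992
u = exp(dx) = 1.135408; d = 1/u = 0.880741
p_u = 0.160785, p_m = 0.666667, p_d = 0.172548
Discount per step: exp(-r*dt) = 0.998807
Stock lattice S(k, j) with j the centered position index:
  k=0: S(0,+0) = 87.9900
  k=1: S(1,-1) = 77.4964; S(1,+0) = 87.9900; S(1,+1) = 99.9045
  k=2: S(2,-2) = 68.2543; S(2,-1) = 77.4964; S(2,+0) = 87.9900; S(2,+1) = 99.9045; S(2,+2) = 113.4323
  k=3: S(3,-3) = 60.1143; S(3,-2) = 68.2543; S(3,-1) = 77.4964; S(3,+0) = 87.9900; S(3,+1) = 99.9045; S(3,+2) = 113.4323; S(3,+3) = 128.7919
Terminal payoffs V(N, j) = max(S_T - K, 0):
  V(3,-3) = 0.000000; V(3,-2) = 0.000000; V(3,-1) = 0.000000; V(3,+0) = 7.030000; V(3,+1) = 18.944510; V(3,+2) = 32.472333; V(3,+3) = 47.831927
Backward induction: V(k, j) = exp(-r*dt) * [p_u * V(k+1, j+1) + p_m * V(k+1, j) + p_d * V(k+1, j-1)]
  V(2,-2) = exp(-r*dt) * [p_u*0.000000 + p_m*0.000000 + p_d*0.000000] = 0.000000
  V(2,-1) = exp(-r*dt) * [p_u*7.030000 + p_m*0.000000 + p_d*0.000000] = 1.128970
  V(2,+0) = exp(-r*dt) * [p_u*18.944510 + p_m*7.030000 + p_d*0.000000] = 7.723432
  V(2,+1) = exp(-r*dt) * [p_u*32.472333 + p_m*18.944510 + p_d*7.030000] = 19.041004
  V(2,+2) = exp(-r*dt) * [p_u*47.831927 + p_m*32.472333 + p_d*18.944510] = 32.568813
  V(1,-1) = exp(-r*dt) * [p_u*7.723432 + p_m*1.128970 + p_d*0.000000] = 1.992079
  V(1,+0) = exp(-r*dt) * [p_u*19.041004 + p_m*7.723432 + p_d*1.128970] = 8.395235
  V(1,+1) = exp(-r*dt) * [p_u*32.568813 + p_m*19.041004 + p_d*7.723432] = 19.240258
  V(0,+0) = exp(-r*dt) * [p_u*19.240258 + p_m*8.395235 + p_d*1.992079] = 9.023318


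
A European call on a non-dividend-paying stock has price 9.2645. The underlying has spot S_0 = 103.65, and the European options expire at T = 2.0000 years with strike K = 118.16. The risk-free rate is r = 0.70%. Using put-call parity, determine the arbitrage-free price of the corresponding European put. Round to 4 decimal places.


Answer: Put price = 22.1318

Derivation:
Put-call parity: C - P = S_0 * exp(-qT) - K * exp(-rT).
S_0 * exp(-qT) = 103.6500 * 1.00000000 = 103.65000000
K * exp(-rT) = 118.1600 * 0.98609754 = 116.51728583
P = C - S*exp(-qT) + K*exp(-rT)
P = 9.2645 - 103.65000000 + 116.51728583 = 22.1318


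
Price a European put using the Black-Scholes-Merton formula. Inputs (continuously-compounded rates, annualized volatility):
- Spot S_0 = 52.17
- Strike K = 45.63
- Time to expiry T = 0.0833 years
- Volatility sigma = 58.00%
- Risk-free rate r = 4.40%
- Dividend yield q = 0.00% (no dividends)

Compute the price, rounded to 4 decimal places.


Answer: Price = 0.9405

Derivation:
d1 = (ln(S/K) + (r - q + 0.5*sigma^2) * T) / (sigma * sqrt(T)) = 0.90573604
d2 = d1 - sigma * sqrt(T) = 0.73833795
exp(-rT) = 0.99634151; exp(-qT) = 1.00000000
P = K * exp(-rT) * N(-d2) - S_0 * exp(-qT) * N(-d1)
N(-d1) = 0.18253779; N(-d2) = 0.23015455
P = 45.6300 * 0.99634151 * 0.23015455 - 52.1700 * 1.00000000 * 0.18253779 = 0.9405


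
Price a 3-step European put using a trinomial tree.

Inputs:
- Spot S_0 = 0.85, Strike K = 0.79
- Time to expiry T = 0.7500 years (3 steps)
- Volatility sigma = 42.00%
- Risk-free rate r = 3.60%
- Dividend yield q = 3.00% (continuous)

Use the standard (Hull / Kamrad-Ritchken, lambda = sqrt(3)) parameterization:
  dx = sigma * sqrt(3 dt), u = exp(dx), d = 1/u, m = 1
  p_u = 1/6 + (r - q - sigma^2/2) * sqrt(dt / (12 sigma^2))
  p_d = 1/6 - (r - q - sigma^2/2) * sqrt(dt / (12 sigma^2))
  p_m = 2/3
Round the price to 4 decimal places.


Answer: Price = V(0,0) = 0.0851

Derivation:
dt = T/N = 0.250000; dx = sigma*sqrt(3*dt) = 0.363731
u = exp(dx) = 1.438687; d = 1/u = 0.695078
p_u = 0.138418, p_m = 0.666667, p_d = 0.194916
Discount per step: exp(-r*dt) = 0.991040
Stock lattice S(k, j) with j the centered position index:
  k=0: S(0,+0) = 0.8500
  k=1: S(1,-1) = 0.5908; S(1,+0) = 0.8500; S(1,+1) = 1.2229
  k=2: S(2,-2) = 0.4107; S(2,-1) = 0.5908; S(2,+0) = 0.8500; S(2,+1) = 1.2229; S(2,+2) = 1.7593
  k=3: S(3,-3) = 0.2854; S(3,-2) = 0.4107; S(3,-1) = 0.5908; S(3,+0) = 0.8500; S(3,+1) = 1.2229; S(3,+2) = 1.7593; S(3,+3) = 2.5311
Terminal payoffs V(N, j) = max(K - S_T, 0):
  V(3,-3) = 0.504556; V(3,-2) = 0.379336; V(3,-1) = 0.199183; V(3,+0) = 0.000000; V(3,+1) = 0.000000; V(3,+2) = 0.000000; V(3,+3) = 0.000000
Backward induction: V(k, j) = exp(-r*dt) * [p_u * V(k+1, j+1) + p_m * V(k+1, j) + p_d * V(k+1, j-1)]
  V(2,-2) = exp(-r*dt) * [p_u*0.199183 + p_m*0.379336 + p_d*0.504556] = 0.375413
  V(2,-1) = exp(-r*dt) * [p_u*0.000000 + p_m*0.199183 + p_d*0.379336] = 0.204875
  V(2,+0) = exp(-r*dt) * [p_u*0.000000 + p_m*0.000000 + p_d*0.199183] = 0.038476
  V(2,+1) = exp(-r*dt) * [p_u*0.000000 + p_m*0.000000 + p_d*0.000000] = 0.000000
  V(2,+2) = exp(-r*dt) * [p_u*0.000000 + p_m*0.000000 + p_d*0.000000] = 0.000000
  V(1,-1) = exp(-r*dt) * [p_u*0.038476 + p_m*0.204875 + p_d*0.375413] = 0.213156
  V(1,+0) = exp(-r*dt) * [p_u*0.000000 + p_m*0.038476 + p_d*0.204875] = 0.064997
  V(1,+1) = exp(-r*dt) * [p_u*0.000000 + p_m*0.000000 + p_d*0.038476] = 0.007432
  V(0,+0) = exp(-r*dt) * [p_u*0.007432 + p_m*0.064997 + p_d*0.213156] = 0.085138


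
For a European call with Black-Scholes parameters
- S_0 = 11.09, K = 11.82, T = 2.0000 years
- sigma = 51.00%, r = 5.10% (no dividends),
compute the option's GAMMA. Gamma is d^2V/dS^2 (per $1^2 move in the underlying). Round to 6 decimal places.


Answer: Gamma = 0.045786

Derivation:
d1 = 0.4136585615; d2 = -0.3075903553
phi(d1) = 0.3662294476; exp(-qT) = 1.0000000000; exp(-rT) = 0.9030295517
Gamma = exp(-qT) * phi(d1) / (S * sigma * sqrt(T)) = 1.0000000000 * 0.3662294476 / (11.0900 * 0.5100 * 1.4142135624) = 0.045786


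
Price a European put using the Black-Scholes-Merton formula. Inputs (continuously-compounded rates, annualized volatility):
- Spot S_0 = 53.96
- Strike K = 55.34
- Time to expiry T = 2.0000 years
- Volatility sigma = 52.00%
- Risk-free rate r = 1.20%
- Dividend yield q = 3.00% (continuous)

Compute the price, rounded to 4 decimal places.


d1 = (ln(S/K) + (r - q + 0.5*sigma^2) * T) / (sigma * sqrt(T)) = 0.28440250
d2 = d1 - sigma * sqrt(T) = -0.45098855
exp(-rT) = 0.97628571; exp(-qT) = 0.94176453
P = K * exp(-rT) * N(-d2) - S_0 * exp(-qT) * N(-d1)
N(-d1) = 0.38805097; N(-d2) = 0.67400110
P = 55.3400 * 0.97628571 * 0.67400110 - 53.9600 * 0.94176453 * 0.38805097 = 16.6949

Answer: Price = 16.6949


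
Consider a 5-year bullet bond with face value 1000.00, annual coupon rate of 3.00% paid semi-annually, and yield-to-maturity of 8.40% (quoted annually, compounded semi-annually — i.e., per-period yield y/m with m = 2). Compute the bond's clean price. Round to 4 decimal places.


Answer: Price = 783.1700

Derivation:
Coupon per period c = face * coupon_rate / m = 15.000000
Periods per year m = 2; per-period yield y/m = 0.042000
Number of cashflows N = 10
Cashflows (t years, CF_t, discount factor 1/(1+y/m)^(m*t), PV):
  t = 0.5000: CF_t = 15.000000, DF = 0.959693, PV = 14.395393
  t = 1.0000: CF_t = 15.000000, DF = 0.921010, PV = 13.815157
  t = 1.5000: CF_t = 15.000000, DF = 0.883887, PV = 13.258308
  t = 2.0000: CF_t = 15.000000, DF = 0.848260, PV = 12.723904
  t = 2.5000: CF_t = 15.000000, DF = 0.814069, PV = 12.211040
  t = 3.0000: CF_t = 15.000000, DF = 0.781257, PV = 11.718849
  t = 3.5000: CF_t = 15.000000, DF = 0.749766, PV = 11.246496
  t = 4.0000: CF_t = 15.000000, DF = 0.719545, PV = 10.793182
  t = 4.5000: CF_t = 15.000000, DF = 0.690543, PV = 10.358140
  t = 5.0000: CF_t = 1015.000000, DF = 0.662709, PV = 672.649545
Price P = sum_t PV_t = 783.170014


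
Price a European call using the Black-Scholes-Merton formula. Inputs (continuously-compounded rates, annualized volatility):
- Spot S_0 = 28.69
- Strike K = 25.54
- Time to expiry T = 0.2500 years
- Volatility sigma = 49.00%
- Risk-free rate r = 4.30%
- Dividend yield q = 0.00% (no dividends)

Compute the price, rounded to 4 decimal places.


d1 = (ln(S/K) + (r - q + 0.5*sigma^2) * T) / (sigma * sqrt(T)) = 0.64108277
d2 = d1 - sigma * sqrt(T) = 0.39608277
exp(-rT) = 0.98930757; exp(-qT) = 1.00000000
C = S_0 * exp(-qT) * N(d1) - K * exp(-rT) * N(d2)
N(d1) = 0.73926555; N(d2) = 0.65397802
C = 28.6900 * 1.00000000 * 0.73926555 - 25.5400 * 0.98930757 * 0.65397802 = 4.6855

Answer: Price = 4.6855


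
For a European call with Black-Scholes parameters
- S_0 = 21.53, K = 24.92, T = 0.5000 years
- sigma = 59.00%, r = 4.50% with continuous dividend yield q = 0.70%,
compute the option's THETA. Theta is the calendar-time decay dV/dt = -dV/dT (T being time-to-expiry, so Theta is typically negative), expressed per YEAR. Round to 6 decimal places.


Answer: Theta = -3.818065

Derivation:
d1 = -0.0963544030; d2 = -0.5135474039
phi(d1) = 0.3970946480; exp(-qT) = 0.9965061179; exp(-rT) = 0.9777512372
Theta = -S*exp(-qT)*phi(d1)*sigma/(2*sqrt(T)) - r*K*exp(-rT)*N(d2) + q*S*exp(-qT)*N(d1)
N(d1) = 0.4616195523; N(d2) = 0.3037842301; sqrt(T) = 0.7071067812
Term 1 = -21.5300 * 0.9965061179 * 0.3970946480 * 0.5900 / (2 * 0.7071067812) = -3.5543078987
Term 2 = -0.0450 * 24.9200 * 0.9777512372 * 0.3037842301 = -0.3330842912
Term 3 = 0.0070 * 21.5300 * 0.9965061179 * 0.4616195523 = 0.0693276110
Theta = -3.5543078987 + (-0.3330842912) + (0.0693276110) = -3.818065


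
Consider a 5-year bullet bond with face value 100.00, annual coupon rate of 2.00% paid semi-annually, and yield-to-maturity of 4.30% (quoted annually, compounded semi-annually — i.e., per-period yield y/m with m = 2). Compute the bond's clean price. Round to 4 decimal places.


Coupon per period c = face * coupon_rate / m = 1.000000
Periods per year m = 2; per-period yield y/m = 0.021500
Number of cashflows N = 10
Cashflows (t years, CF_t, discount factor 1/(1+y/m)^(m*t), PV):
  t = 0.5000: CF_t = 1.000000, DF = 0.978953, PV = 0.978953
  t = 1.0000: CF_t = 1.000000, DF = 0.958348, PV = 0.958348
  t = 1.5000: CF_t = 1.000000, DF = 0.938177, PV = 0.938177
  t = 2.0000: CF_t = 1.000000, DF = 0.918431, PV = 0.918431
  t = 2.5000: CF_t = 1.000000, DF = 0.899100, PV = 0.899100
  t = 3.0000: CF_t = 1.000000, DF = 0.880177, PV = 0.880177
  t = 3.5000: CF_t = 1.000000, DF = 0.861651, PV = 0.861651
  t = 4.0000: CF_t = 1.000000, DF = 0.843515, PV = 0.843515
  t = 4.5000: CF_t = 1.000000, DF = 0.825762, PV = 0.825762
  t = 5.0000: CF_t = 101.000000, DF = 0.808381, PV = 81.646517
Price P = sum_t PV_t = 89.750631

Answer: Price = 89.7506


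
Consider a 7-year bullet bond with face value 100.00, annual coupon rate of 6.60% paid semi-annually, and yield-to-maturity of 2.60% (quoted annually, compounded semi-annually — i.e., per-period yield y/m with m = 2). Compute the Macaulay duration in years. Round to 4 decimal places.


Coupon per period c = face * coupon_rate / m = 3.300000
Periods per year m = 2; per-period yield y/m = 0.013000
Number of cashflows N = 14
Cashflows (t years, CF_t, discount factor 1/(1+y/m)^(m*t), PV):
  t = 0.5000: CF_t = 3.300000, DF = 0.987167, PV = 3.257651
  t = 1.0000: CF_t = 3.300000, DF = 0.974498, PV = 3.215845
  t = 1.5000: CF_t = 3.300000, DF = 0.961992, PV = 3.174575
  t = 2.0000: CF_t = 3.300000, DF = 0.949647, PV = 3.133835
  t = 2.5000: CF_t = 3.300000, DF = 0.937460, PV = 3.093618
  t = 3.0000: CF_t = 3.300000, DF = 0.925429, PV = 3.053917
  t = 3.5000: CF_t = 3.300000, DF = 0.913553, PV = 3.014726
  t = 4.0000: CF_t = 3.300000, DF = 0.901829, PV = 2.976037
  t = 4.5000: CF_t = 3.300000, DF = 0.890256, PV = 2.937845
  t = 5.0000: CF_t = 3.300000, DF = 0.878831, PV = 2.900143
  t = 5.5000: CF_t = 3.300000, DF = 0.867553, PV = 2.862925
  t = 6.0000: CF_t = 3.300000, DF = 0.856420, PV = 2.826185
  t = 6.5000: CF_t = 3.300000, DF = 0.845429, PV = 2.789916
  t = 7.0000: CF_t = 103.300000, DF = 0.834580, PV = 86.212073
Price P = sum_t PV_t = 125.449292
Macaulay numerator sum_t t * PV_t:
  t * PV_t at t = 0.5000: 1.628825
  t * PV_t at t = 1.0000: 3.215845
  t * PV_t at t = 1.5000: 4.761863
  t * PV_t at t = 2.0000: 6.267670
  t * PV_t at t = 2.5000: 7.734045
  t * PV_t at t = 3.0000: 9.161752
  t * PV_t at t = 3.5000: 10.551540
  t * PV_t at t = 4.0000: 11.904149
  t * PV_t at t = 4.5000: 13.220304
  t * PV_t at t = 5.0000: 14.500717
  t * PV_t at t = 5.5000: 15.746090
  t * PV_t at t = 6.0000: 16.957110
  t * PV_t at t = 6.5000: 18.134455
  t * PV_t at t = 7.0000: 603.484509
Macaulay duration D = (sum_t t * PV_t) / P = 737.268876 / 125.449292 = 5.877027

Answer: Macaulay duration = 5.8770 years


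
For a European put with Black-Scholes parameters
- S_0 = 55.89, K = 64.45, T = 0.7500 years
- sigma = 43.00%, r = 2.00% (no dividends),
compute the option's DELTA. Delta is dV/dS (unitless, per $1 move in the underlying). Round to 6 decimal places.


Answer: Delta = -0.562062

Derivation:
d1 = -0.1561981037; d2 = -0.5285890273
phi(d1) = 0.3941051776; exp(-qT) = 1.0000000000; exp(-rT) = 0.9851119396
N(-d1) = 0.5620615643
Delta = -exp(-qT) * N(-d1) = -1.0000000000 * 0.5620615643 = -0.562062


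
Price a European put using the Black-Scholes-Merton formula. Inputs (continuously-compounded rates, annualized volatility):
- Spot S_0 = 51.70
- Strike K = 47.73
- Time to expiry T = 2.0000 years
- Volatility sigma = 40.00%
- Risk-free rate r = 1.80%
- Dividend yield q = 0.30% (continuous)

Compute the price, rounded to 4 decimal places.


Answer: Price = 8.3735

Derivation:
d1 = (ln(S/K) + (r - q + 0.5*sigma^2) * T) / (sigma * sqrt(T)) = 0.47711615
d2 = d1 - sigma * sqrt(T) = -0.08856928
exp(-rT) = 0.96464029; exp(-qT) = 0.99401796
P = K * exp(-rT) * N(-d2) - S_0 * exp(-qT) * N(-d1)
N(-d1) = 0.31663971; N(-d2) = 0.53528789
P = 47.7300 * 0.96464029 * 0.53528789 - 51.7000 * 0.99401796 * 0.31663971 = 8.3735


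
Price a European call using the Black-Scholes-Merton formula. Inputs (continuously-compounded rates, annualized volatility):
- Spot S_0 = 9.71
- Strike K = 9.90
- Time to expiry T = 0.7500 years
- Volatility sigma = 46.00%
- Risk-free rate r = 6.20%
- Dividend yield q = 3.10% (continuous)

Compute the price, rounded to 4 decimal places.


d1 = (ln(S/K) + (r - q + 0.5*sigma^2) * T) / (sigma * sqrt(T)) = 0.20890422
d2 = d1 - sigma * sqrt(T) = -0.18946747
exp(-rT) = 0.95456456; exp(-qT) = 0.97701820
C = S_0 * exp(-qT) * N(d1) - K * exp(-rT) * N(d2)
N(d1) = 0.58273849; N(d2) = 0.42486322
C = 9.7100 * 0.97701820 * 0.58273849 - 9.9000 * 0.95456456 * 0.42486322 = 1.5133

Answer: Price = 1.5133


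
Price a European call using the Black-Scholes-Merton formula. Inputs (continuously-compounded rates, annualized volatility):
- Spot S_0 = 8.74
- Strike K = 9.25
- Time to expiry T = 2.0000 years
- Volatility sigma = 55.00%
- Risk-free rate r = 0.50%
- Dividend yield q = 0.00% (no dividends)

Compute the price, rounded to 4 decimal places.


d1 = (ln(S/K) + (r - q + 0.5*sigma^2) * T) / (sigma * sqrt(T)) = 0.32885176
d2 = d1 - sigma * sqrt(T) = -0.44896570
exp(-rT) = 0.99004983; exp(-qT) = 1.00000000
C = S_0 * exp(-qT) * N(d1) - K * exp(-rT) * N(d2)
N(d1) = 0.62886613; N(d2) = 0.32672820
C = 8.7400 * 1.00000000 * 0.62886613 - 9.2500 * 0.99004983 * 0.32672820 = 2.5041

Answer: Price = 2.5041


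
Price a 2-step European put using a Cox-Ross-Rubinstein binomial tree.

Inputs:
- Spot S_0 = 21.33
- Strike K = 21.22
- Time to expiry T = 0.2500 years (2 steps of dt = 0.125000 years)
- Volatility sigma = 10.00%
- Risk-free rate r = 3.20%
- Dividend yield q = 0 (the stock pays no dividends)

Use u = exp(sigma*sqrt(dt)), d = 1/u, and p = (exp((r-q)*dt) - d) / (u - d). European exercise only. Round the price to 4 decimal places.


dt = T/N = 0.125000
u = exp(sigma*sqrt(dt)) = 1.035988; d = 1/u = 0.965262
p = (exp((r-q)*dt) - d) / (u - d) = 0.547832
Discount per step: exp(-r*dt) = 0.996008
Stock lattice S(k, i) with i counting down-moves:
  k=0: S(0,0) = 21.3300
  k=1: S(1,0) = 22.0976; S(1,1) = 20.5890
  k=2: S(2,0) = 22.8929; S(2,1) = 21.3300; S(2,2) = 19.8738
Terminal payoffs V(N, i) = max(K - S_T, 0):
  V(2,0) = 0.000000; V(2,1) = 0.000000; V(2,2) = 1.346169
Backward induction: V(k, i) = exp(-r*dt) * [p * V(k+1, i) + (1-p) * V(k+1, i+1)].
  V(1,0) = exp(-r*dt) * [p*0.000000 + (1-p)*0.000000] = 0.000000
  V(1,1) = exp(-r*dt) * [p*0.000000 + (1-p)*1.346169] = 0.606264
  V(0,0) = exp(-r*dt) * [p*0.000000 + (1-p)*0.606264] = 0.273039

Answer: Price = V(0,0) = 0.2730


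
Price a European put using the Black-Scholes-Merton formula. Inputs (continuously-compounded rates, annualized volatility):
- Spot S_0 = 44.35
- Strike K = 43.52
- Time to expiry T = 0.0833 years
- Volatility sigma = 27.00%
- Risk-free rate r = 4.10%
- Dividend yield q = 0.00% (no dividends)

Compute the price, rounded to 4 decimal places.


d1 = (ln(S/K) + (r - q + 0.5*sigma^2) * T) / (sigma * sqrt(T)) = 0.32522476
d2 = d1 - sigma * sqrt(T) = 0.24729806
exp(-rT) = 0.99659053; exp(-qT) = 1.00000000
P = K * exp(-rT) * N(-d2) - S_0 * exp(-qT) * N(-d1)
N(-d1) = 0.37250548; N(-d2) = 0.40233878
P = 43.5200 * 0.99659053 * 0.40233878 - 44.3500 * 1.00000000 * 0.37250548 = 0.9295

Answer: Price = 0.9295


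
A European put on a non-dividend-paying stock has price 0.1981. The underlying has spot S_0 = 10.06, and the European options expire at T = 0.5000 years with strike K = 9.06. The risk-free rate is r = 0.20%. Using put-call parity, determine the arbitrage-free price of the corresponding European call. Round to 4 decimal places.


Put-call parity: C - P = S_0 * exp(-qT) - K * exp(-rT).
S_0 * exp(-qT) = 10.0600 * 1.00000000 = 10.06000000
K * exp(-rT) = 9.0600 * 0.99900050 = 9.05094453
C = P + S*exp(-qT) - K*exp(-rT)
C = 0.1981 + 10.06000000 - 9.05094453 = 1.2072

Answer: Call price = 1.2072


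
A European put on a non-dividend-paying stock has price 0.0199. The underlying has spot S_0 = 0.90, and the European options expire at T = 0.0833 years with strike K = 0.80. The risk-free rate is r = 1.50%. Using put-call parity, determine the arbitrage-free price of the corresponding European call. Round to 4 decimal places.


Put-call parity: C - P = S_0 * exp(-qT) - K * exp(-rT).
S_0 * exp(-qT) = 0.9000 * 1.00000000 = 0.90000000
K * exp(-rT) = 0.8000 * 0.99875128 = 0.79900102
C = P + S*exp(-qT) - K*exp(-rT)
C = 0.0199 + 0.90000000 - 0.79900102 = 0.1209

Answer: Call price = 0.1209


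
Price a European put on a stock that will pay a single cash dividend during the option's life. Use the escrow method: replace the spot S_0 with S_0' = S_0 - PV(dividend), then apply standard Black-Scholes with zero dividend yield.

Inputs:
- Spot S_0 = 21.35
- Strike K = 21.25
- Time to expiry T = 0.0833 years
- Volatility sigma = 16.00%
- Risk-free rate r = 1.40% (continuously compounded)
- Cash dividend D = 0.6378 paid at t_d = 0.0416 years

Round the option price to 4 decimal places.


Answer: Price = 0.6955

Derivation:
PV(D) = D * exp(-r * t_d) = 0.6378 * 0.99941777 = 0.63742865
S_0' = S_0 - PV(D) = 21.3500 - 0.63742865 = 20.71257135
d1 = (ln(S_0'/K) + (r + sigma^2/2)*T) / (sigma*sqrt(T)) = -0.50637168
d2 = d1 - sigma*sqrt(T) = -0.55255046
exp(-rT) = 0.99883448
N(-d1) = 0.69370212; N(-d2) = 0.70971437
P = K * exp(-rT) * N(-d2) - S_0' * N(-d1) = 21.2500 * 0.99883448 * 0.70971437 - 20.71257135 * 0.69370212 = 0.6955


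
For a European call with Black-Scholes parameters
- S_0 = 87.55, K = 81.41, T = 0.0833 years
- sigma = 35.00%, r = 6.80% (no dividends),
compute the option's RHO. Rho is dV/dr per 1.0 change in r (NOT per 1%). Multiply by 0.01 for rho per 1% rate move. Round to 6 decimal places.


Answer: Rho = 5.164497

Derivation:
d1 = 0.8263878551; d2 = 0.7253717672
phi(d1) = 0.2835414448; exp(-qT) = 1.0000000000; exp(-rT) = 0.9943516125
N(d2) = 0.7658880057
Rho = K*T*exp(-rT)*N(d2) = 81.4100 * 0.0833 * 0.9943516125 * 0.7658880057 = 5.164497


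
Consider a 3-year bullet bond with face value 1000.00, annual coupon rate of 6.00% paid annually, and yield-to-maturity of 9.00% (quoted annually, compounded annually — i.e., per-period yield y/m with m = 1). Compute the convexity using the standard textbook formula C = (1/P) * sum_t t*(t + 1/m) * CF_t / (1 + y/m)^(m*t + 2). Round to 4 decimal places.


Answer: Convexity = 9.3228

Derivation:
Coupon per period c = face * coupon_rate / m = 60.000000
Periods per year m = 1; per-period yield y/m = 0.090000
Number of cashflows N = 3
Cashflows (t years, CF_t, discount factor 1/(1+y/m)^(m*t), PV):
  t = 1.0000: CF_t = 60.000000, DF = 0.917431, PV = 55.045872
  t = 2.0000: CF_t = 60.000000, DF = 0.841680, PV = 50.500800
  t = 3.0000: CF_t = 1060.000000, DF = 0.772183, PV = 818.514489
Price P = sum_t PV_t = 924.061160
Convexity numerator sum_t t*(t + 1/m) * CF_t / (1+y/m)^(m*t + 2):
  t = 1.0000: term = 92.662018
  t = 2.0000: term = 255.033076
  t = 3.0000: term = 8267.127234
Convexity = (1/P) * sum = 8614.822327 / 924.061160 = 9.322784


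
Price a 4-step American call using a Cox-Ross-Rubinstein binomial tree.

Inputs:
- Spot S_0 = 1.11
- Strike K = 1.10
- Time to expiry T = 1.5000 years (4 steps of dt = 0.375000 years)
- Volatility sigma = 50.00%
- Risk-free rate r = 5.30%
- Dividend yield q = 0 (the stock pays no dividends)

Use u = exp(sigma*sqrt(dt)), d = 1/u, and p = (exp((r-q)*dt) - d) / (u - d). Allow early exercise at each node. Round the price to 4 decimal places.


Answer: Price = V(0,0) = 0.2915

Derivation:
dt = T/N = 0.375000
u = exp(sigma*sqrt(dt)) = 1.358235; d = 1/u = 0.736250
p = (exp((r-q)*dt) - d) / (u - d) = 0.456320
Discount per step: exp(-r*dt) = 0.980321
Stock lattice S(k, i) with i counting down-moves:
  k=0: S(0,0) = 1.1100
  k=1: S(1,0) = 1.5076; S(1,1) = 0.8172
  k=2: S(2,0) = 2.0477; S(2,1) = 1.1100; S(2,2) = 0.6017
  k=3: S(3,0) = 2.7813; S(3,1) = 1.5076; S(3,2) = 0.8172; S(3,3) = 0.4430
  k=4: S(4,0) = 3.7777; S(4,1) = 2.0477; S(4,2) = 1.1100; S(4,3) = 0.6017; S(4,4) = 0.3262
Terminal payoffs V(N, i) = max(S_T - K, 0):
  V(4,0) = 2.677660; V(4,1) = 0.947731; V(4,2) = 0.010000; V(4,3) = 0.000000; V(4,4) = 0.000000
Backward induction: V(k, i) = exp(-r*dt) * [p * V(k+1, i) + (1-p) * V(k+1, i+1)]; then take max(V_cont, immediate exercise) for American.
  V(3,0) = exp(-r*dt) * [p*2.677660 + (1-p)*0.947731] = 1.702947; exercise = 1.681301; V(3,0) = max -> 1.702947
  V(3,1) = exp(-r*dt) * [p*0.947731 + (1-p)*0.010000] = 0.429288; exercise = 0.407641; V(3,1) = max -> 0.429288
  V(3,2) = exp(-r*dt) * [p*0.010000 + (1-p)*0.000000] = 0.004473; exercise = 0.000000; V(3,2) = max -> 0.004473
  V(3,3) = exp(-r*dt) * [p*0.000000 + (1-p)*0.000000] = 0.000000; exercise = 0.000000; V(3,3) = max -> 0.000000
  V(2,0) = exp(-r*dt) * [p*1.702947 + (1-p)*0.429288] = 0.990599; exercise = 0.947731; V(2,0) = max -> 0.990599
  V(2,1) = exp(-r*dt) * [p*0.429288 + (1-p)*0.004473] = 0.194422; exercise = 0.010000; V(2,1) = max -> 0.194422
  V(2,2) = exp(-r*dt) * [p*0.004473 + (1-p)*0.000000] = 0.002001; exercise = 0.000000; V(2,2) = max -> 0.002001
  V(1,0) = exp(-r*dt) * [p*0.990599 + (1-p)*0.194422] = 0.546757; exercise = 0.407641; V(1,0) = max -> 0.546757
  V(1,1) = exp(-r*dt) * [p*0.194422 + (1-p)*0.002001] = 0.088039; exercise = 0.000000; V(1,1) = max -> 0.088039
  V(0,0) = exp(-r*dt) * [p*0.546757 + (1-p)*0.088039] = 0.291510; exercise = 0.010000; V(0,0) = max -> 0.291510


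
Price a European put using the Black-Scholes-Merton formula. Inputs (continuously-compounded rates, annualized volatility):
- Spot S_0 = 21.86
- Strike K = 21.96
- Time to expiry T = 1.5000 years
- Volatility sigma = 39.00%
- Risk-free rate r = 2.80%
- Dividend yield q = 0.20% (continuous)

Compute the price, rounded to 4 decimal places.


Answer: Price = 3.6857

Derivation:
d1 = (ln(S/K) + (r - q + 0.5*sigma^2) * T) / (sigma * sqrt(T)) = 0.31091952
d2 = d1 - sigma * sqrt(T) = -0.16673098
exp(-rT) = 0.95886978; exp(-qT) = 0.99700450
P = K * exp(-rT) * N(-d2) - S_0 * exp(-qT) * N(-d1)
N(-d1) = 0.37793090; N(-d2) = 0.56620913
P = 21.9600 * 0.95886978 * 0.56620913 - 21.8600 * 0.99700450 * 0.37793090 = 3.6857


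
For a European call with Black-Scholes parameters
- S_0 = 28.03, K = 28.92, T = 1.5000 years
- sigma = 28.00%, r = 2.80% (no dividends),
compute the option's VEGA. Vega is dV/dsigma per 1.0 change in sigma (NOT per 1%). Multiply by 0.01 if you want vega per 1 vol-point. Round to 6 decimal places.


Answer: Vega = 13.416802

Derivation:
d1 = 0.2027884965; d2 = -0.1401400675
phi(d1) = 0.3908231511; exp(-qT) = 1.0000000000; exp(-rT) = 0.9588697806
Vega = S * exp(-qT) * phi(d1) * sqrt(T) = 28.0300 * 1.0000000000 * 0.3908231511 * 1.2247448714 = 13.416802


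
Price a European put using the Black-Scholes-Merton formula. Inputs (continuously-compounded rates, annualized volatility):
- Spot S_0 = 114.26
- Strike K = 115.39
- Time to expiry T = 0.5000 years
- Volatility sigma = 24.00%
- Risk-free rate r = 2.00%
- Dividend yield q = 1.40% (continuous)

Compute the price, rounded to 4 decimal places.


d1 = (ln(S/K) + (r - q + 0.5*sigma^2) * T) / (sigma * sqrt(T)) = 0.04454100
d2 = d1 - sigma * sqrt(T) = -0.12516463
exp(-rT) = 0.99004983; exp(-qT) = 0.99302444
P = K * exp(-rT) * N(-d2) - S_0 * exp(-qT) * N(-d1)
N(-d1) = 0.48223659; N(-d2) = 0.54980339
P = 115.3900 * 0.99004983 * 0.54980339 - 114.2600 * 0.99302444 * 0.48223659 = 8.0946

Answer: Price = 8.0946


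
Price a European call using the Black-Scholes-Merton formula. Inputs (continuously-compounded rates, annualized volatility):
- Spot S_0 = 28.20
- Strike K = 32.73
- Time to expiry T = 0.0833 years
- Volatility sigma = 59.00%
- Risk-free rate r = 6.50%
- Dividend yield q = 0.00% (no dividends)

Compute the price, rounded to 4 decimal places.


d1 = (ln(S/K) + (r - q + 0.5*sigma^2) * T) / (sigma * sqrt(T)) = -0.75789297
d2 = d1 - sigma * sqrt(T) = -0.92817723
exp(-rT) = 0.99460013; exp(-qT) = 1.00000000
C = S_0 * exp(-qT) * N(d1) - K * exp(-rT) * N(d2)
N(d1) = 0.22425753; N(d2) = 0.17665782
C = 28.2000 * 1.00000000 * 0.22425753 - 32.7300 * 0.99460013 * 0.17665782 = 0.5733

Answer: Price = 0.5733


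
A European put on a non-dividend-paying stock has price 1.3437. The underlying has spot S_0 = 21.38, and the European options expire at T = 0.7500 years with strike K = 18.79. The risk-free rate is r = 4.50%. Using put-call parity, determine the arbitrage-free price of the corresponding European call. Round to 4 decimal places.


Put-call parity: C - P = S_0 * exp(-qT) - K * exp(-rT).
S_0 * exp(-qT) = 21.3800 * 1.00000000 = 21.38000000
K * exp(-rT) = 18.7900 * 0.96681318 = 18.16641961
C = P + S*exp(-qT) - K*exp(-rT)
C = 1.3437 + 21.38000000 - 18.16641961 = 4.5573

Answer: Call price = 4.5573


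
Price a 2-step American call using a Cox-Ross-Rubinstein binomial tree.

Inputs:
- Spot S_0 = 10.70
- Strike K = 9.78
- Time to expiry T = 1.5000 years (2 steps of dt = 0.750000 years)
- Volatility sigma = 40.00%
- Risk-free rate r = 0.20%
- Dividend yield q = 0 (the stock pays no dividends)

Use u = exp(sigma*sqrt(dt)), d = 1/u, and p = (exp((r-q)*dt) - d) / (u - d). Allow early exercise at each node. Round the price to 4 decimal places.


Answer: Price = V(0,0) = 2.4531

Derivation:
dt = T/N = 0.750000
u = exp(sigma*sqrt(dt)) = 1.413982; d = 1/u = 0.707222
p = (exp((r-q)*dt) - d) / (u - d) = 0.416377
Discount per step: exp(-r*dt) = 0.998501
Stock lattice S(k, i) with i counting down-moves:
  k=0: S(0,0) = 10.7000
  k=1: S(1,0) = 15.1296; S(1,1) = 7.5673
  k=2: S(2,0) = 21.3930; S(2,1) = 10.7000; S(2,2) = 5.3517
Terminal payoffs V(N, i) = max(S_T - K, 0):
  V(2,0) = 11.613006; V(2,1) = 0.920000; V(2,2) = 0.000000
Backward induction: V(k, i) = exp(-r*dt) * [p * V(k+1, i) + (1-p) * V(k+1, i+1)]; then take max(V_cont, immediate exercise) for American.
  V(1,0) = exp(-r*dt) * [p*11.613006 + (1-p)*0.920000] = 5.364271; exercise = 5.349612; V(1,0) = max -> 5.364271
  V(1,1) = exp(-r*dt) * [p*0.920000 + (1-p)*0.000000] = 0.382493; exercise = 0.000000; V(1,1) = max -> 0.382493
  V(0,0) = exp(-r*dt) * [p*5.364271 + (1-p)*0.382493] = 2.453109; exercise = 0.920000; V(0,0) = max -> 2.453109


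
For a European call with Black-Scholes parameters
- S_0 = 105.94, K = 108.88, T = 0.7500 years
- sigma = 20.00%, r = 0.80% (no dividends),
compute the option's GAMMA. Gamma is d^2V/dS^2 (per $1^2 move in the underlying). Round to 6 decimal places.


d1 = -0.0367972013; d2 = -0.2100022821
phi(d1) = 0.3986722811; exp(-qT) = 1.0000000000; exp(-rT) = 0.9940179641
Gamma = exp(-qT) * phi(d1) / (S * sigma * sqrt(T)) = 1.0000000000 * 0.3986722811 / (105.9400 * 0.2000 * 0.8660254038) = 0.021727

Answer: Gamma = 0.021727


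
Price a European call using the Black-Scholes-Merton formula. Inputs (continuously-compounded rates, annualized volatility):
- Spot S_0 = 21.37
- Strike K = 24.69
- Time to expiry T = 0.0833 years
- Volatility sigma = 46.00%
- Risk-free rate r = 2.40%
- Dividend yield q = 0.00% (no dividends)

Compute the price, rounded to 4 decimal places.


Answer: Price = 0.2203

Derivation:
d1 = (ln(S/K) + (r - q + 0.5*sigma^2) * T) / (sigma * sqrt(T)) = -1.00628102
d2 = d1 - sigma * sqrt(T) = -1.13904502
exp(-rT) = 0.99800280; exp(-qT) = 1.00000000
C = S_0 * exp(-qT) * N(d1) - K * exp(-rT) * N(d2)
N(d1) = 0.15714020; N(d2) = 0.12734219
C = 21.3700 * 1.00000000 * 0.15714020 - 24.6900 * 0.99800280 * 0.12734219 = 0.2203


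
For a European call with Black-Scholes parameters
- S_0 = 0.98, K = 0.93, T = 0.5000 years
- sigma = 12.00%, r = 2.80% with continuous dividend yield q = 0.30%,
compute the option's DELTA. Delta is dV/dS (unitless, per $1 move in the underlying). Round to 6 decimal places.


d1 = 0.8069029476; d2 = 0.7220501338
phi(d1) = 0.2880893175; exp(-qT) = 0.9985011244; exp(-rT) = 0.9860975443
N(d1) = 0.7901387997
Delta = exp(-qT) * N(d1) = 0.9985011244 * 0.7901387997 = 0.788954

Answer: Delta = 0.788954


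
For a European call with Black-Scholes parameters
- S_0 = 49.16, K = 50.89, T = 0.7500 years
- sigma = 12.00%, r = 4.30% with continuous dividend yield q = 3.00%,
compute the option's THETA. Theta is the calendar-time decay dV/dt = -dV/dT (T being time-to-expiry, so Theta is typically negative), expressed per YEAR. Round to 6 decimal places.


Answer: Theta = -1.508371

Derivation:
d1 = -0.1870244974; d2 = -0.2909475458
phi(d1) = 0.3920258041; exp(-qT) = 0.9777512372; exp(-rT) = 0.9682644857
Theta = -S*exp(-qT)*phi(d1)*sigma/(2*sqrt(T)) - r*K*exp(-rT)*N(d2) + q*S*exp(-qT)*N(d1)
N(d1) = 0.4258207128; N(d2) = 0.3855457186; sqrt(T) = 0.8660254038
Term 1 = -49.1600 * 0.9777512372 * 0.3920258041 * 0.1200 / (2 * 0.8660254038) = -1.3054959274
Term 2 = -0.0430 * 50.8900 * 0.9682644857 * 0.3855457186 = -0.8169035703
Term 3 = 0.0300 * 49.1600 * 0.9777512372 * 0.4258207128 = 0.6140281556
Theta = -1.3054959274 + (-0.8169035703) + (0.6140281556) = -1.508371


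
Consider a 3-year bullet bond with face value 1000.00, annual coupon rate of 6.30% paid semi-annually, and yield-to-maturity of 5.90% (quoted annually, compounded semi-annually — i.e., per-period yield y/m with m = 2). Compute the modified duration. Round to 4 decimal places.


Answer: Modified duration = 2.7018

Derivation:
Coupon per period c = face * coupon_rate / m = 31.500000
Periods per year m = 2; per-period yield y/m = 0.029500
Number of cashflows N = 6
Cashflows (t years, CF_t, discount factor 1/(1+y/m)^(m*t), PV):
  t = 0.5000: CF_t = 31.500000, DF = 0.971345, PV = 30.597377
  t = 1.0000: CF_t = 31.500000, DF = 0.943512, PV = 29.720619
  t = 1.5000: CF_t = 31.500000, DF = 0.916476, PV = 28.868984
  t = 2.0000: CF_t = 31.500000, DF = 0.890214, PV = 28.041752
  t = 2.5000: CF_t = 31.500000, DF = 0.864706, PV = 27.238225
  t = 3.0000: CF_t = 1031.500000, DF = 0.839928, PV = 866.385403
Price P = sum_t PV_t = 1010.852361
First compute Macaulay numerator sum_t t * PV_t:
  t * PV_t at t = 0.5000: 15.298689
  t * PV_t at t = 1.0000: 29.720619
  t * PV_t at t = 1.5000: 43.303476
  t * PV_t at t = 2.0000: 56.083505
  t * PV_t at t = 2.5000: 68.095562
  t * PV_t at t = 3.0000: 2599.156209
Macaulay duration D = 2811.658059 / 1010.852361 = 2.781473
Modified duration = D / (1 + y/m) = 2.781473 / (1 + 0.029500) = 2.701770


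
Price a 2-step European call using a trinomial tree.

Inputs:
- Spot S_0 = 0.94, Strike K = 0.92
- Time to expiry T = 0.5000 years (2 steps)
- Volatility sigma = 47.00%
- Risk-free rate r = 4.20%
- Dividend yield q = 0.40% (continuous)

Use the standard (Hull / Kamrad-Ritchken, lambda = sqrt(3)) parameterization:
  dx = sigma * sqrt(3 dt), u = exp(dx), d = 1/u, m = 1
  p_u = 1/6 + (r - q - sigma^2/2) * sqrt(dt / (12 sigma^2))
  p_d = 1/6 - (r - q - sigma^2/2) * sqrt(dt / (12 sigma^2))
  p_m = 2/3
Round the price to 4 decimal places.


dt = T/N = 0.250000; dx = sigma*sqrt(3*dt) = 0.407032
u = exp(dx) = 1.502352; d = 1/u = 0.665623
p_u = 0.144417, p_m = 0.666667, p_d = 0.188916
Discount per step: exp(-r*dt) = 0.989555
Stock lattice S(k, j) with j the centered position index:
  k=0: S(0,+0) = 0.9400
  k=1: S(1,-1) = 0.6257; S(1,+0) = 0.9400; S(1,+1) = 1.4122
  k=2: S(2,-2) = 0.4165; S(2,-1) = 0.6257; S(2,+0) = 0.9400; S(2,+1) = 1.4122; S(2,+2) = 2.1216
Terminal payoffs V(N, j) = max(S_T - K, 0):
  V(2,-2) = 0.000000; V(2,-1) = 0.000000; V(2,+0) = 0.020000; V(2,+1) = 0.492211; V(2,+2) = 1.201638
Backward induction: V(k, j) = exp(-r*dt) * [p_u * V(k+1, j+1) + p_m * V(k+1, j) + p_d * V(k+1, j-1)]
  V(1,-1) = exp(-r*dt) * [p_u*0.020000 + p_m*0.000000 + p_d*0.000000] = 0.002858
  V(1,+0) = exp(-r*dt) * [p_u*0.492211 + p_m*0.020000 + p_d*0.000000] = 0.083535
  V(1,+1) = exp(-r*dt) * [p_u*1.201638 + p_m*0.492211 + p_d*0.020000] = 0.500177
  V(0,+0) = exp(-r*dt) * [p_u*0.500177 + p_m*0.083535 + p_d*0.002858] = 0.127122

Answer: Price = V(0,0) = 0.1271


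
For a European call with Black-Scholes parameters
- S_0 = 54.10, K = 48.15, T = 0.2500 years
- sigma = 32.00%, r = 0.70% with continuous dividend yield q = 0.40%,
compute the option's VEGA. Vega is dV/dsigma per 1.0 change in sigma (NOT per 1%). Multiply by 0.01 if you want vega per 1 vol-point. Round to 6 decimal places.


Answer: Vega = 7.747344

Derivation:
d1 = 0.8128940476; d2 = 0.6528940476
phi(d1) = 0.2866948413; exp(-qT) = 0.9990004998; exp(-rT) = 0.9982515304
Vega = S * exp(-qT) * phi(d1) * sqrt(T) = 54.1000 * 0.9990004998 * 0.2866948413 * 0.5000000000 = 7.747344


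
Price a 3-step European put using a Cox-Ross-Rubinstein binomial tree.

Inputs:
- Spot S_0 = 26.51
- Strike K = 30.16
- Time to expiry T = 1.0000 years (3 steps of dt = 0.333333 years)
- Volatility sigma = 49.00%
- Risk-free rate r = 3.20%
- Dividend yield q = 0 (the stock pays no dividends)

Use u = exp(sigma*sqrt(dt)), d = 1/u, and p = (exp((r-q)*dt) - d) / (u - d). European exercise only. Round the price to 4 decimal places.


dt = T/N = 0.333333
u = exp(sigma*sqrt(dt)) = 1.326975; d = 1/u = 0.753594
p = (exp((r-q)*dt) - d) / (u - d) = 0.448445
Discount per step: exp(-r*dt) = 0.989390
Stock lattice S(k, i) with i counting down-moves:
  k=0: S(0,0) = 26.5100
  k=1: S(1,0) = 35.1781; S(1,1) = 19.9778
  k=2: S(2,0) = 46.6804; S(2,1) = 26.5100; S(2,2) = 15.0551
  k=3: S(3,0) = 61.9438; S(3,1) = 35.1781; S(3,2) = 19.9778; S(3,3) = 11.3455
Terminal payoffs V(N, i) = max(K - S_T, 0):
  V(3,0) = 0.000000; V(3,1) = 0.000000; V(3,2) = 10.182225; V(3,3) = 18.814546
Backward induction: V(k, i) = exp(-r*dt) * [p * V(k+1, i) + (1-p) * V(k+1, i+1)].
  V(2,0) = exp(-r*dt) * [p*0.000000 + (1-p)*0.000000] = 0.000000
  V(2,1) = exp(-r*dt) * [p*0.000000 + (1-p)*10.182225] = 5.556469
  V(2,2) = exp(-r*dt) * [p*10.182225 + (1-p)*18.814546] = 14.784874
  V(1,0) = exp(-r*dt) * [p*0.000000 + (1-p)*5.556469] = 3.032180
  V(1,1) = exp(-r*dt) * [p*5.556469 + (1-p)*14.784874] = 10.533481
  V(0,0) = exp(-r*dt) * [p*3.032180 + (1-p)*10.533481] = 7.093490

Answer: Price = V(0,0) = 7.0935


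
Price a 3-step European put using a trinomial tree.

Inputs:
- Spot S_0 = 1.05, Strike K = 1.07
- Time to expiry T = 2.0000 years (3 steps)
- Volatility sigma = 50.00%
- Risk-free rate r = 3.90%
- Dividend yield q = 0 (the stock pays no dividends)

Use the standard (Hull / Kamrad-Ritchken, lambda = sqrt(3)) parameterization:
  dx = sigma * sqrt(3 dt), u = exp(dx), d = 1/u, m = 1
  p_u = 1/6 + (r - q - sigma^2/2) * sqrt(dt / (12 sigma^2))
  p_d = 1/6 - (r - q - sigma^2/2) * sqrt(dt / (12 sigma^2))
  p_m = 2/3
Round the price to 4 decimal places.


Answer: Price = V(0,0) = 0.2293

Derivation:
dt = T/N = 0.666667; dx = sigma*sqrt(3*dt) = 0.707107
u = exp(dx) = 2.028115; d = 1/u = 0.493069
p_u = 0.126126, p_m = 0.666667, p_d = 0.207207
Discount per step: exp(-r*dt) = 0.974335
Stock lattice S(k, j) with j the centered position index:
  k=0: S(0,+0) = 1.0500
  k=1: S(1,-1) = 0.5177; S(1,+0) = 1.0500; S(1,+1) = 2.1295
  k=2: S(2,-2) = 0.2553; S(2,-1) = 0.5177; S(2,+0) = 1.0500; S(2,+1) = 2.1295; S(2,+2) = 4.3189
  k=3: S(3,-3) = 0.1259; S(3,-2) = 0.2553; S(3,-1) = 0.5177; S(3,+0) = 1.0500; S(3,+1) = 2.1295; S(3,+2) = 4.3189; S(3,+3) = 8.7593
Terminal payoffs V(N, j) = max(K - S_T, 0):
  V(3,-3) = 0.944133; V(3,-2) = 0.814727; V(3,-1) = 0.552278; V(3,+0) = 0.020000; V(3,+1) = 0.000000; V(3,+2) = 0.000000; V(3,+3) = 0.000000
Backward induction: V(k, j) = exp(-r*dt) * [p_u * V(k+1, j+1) + p_m * V(k+1, j) + p_d * V(k+1, j-1)]
  V(2,-2) = exp(-r*dt) * [p_u*0.552278 + p_m*0.814727 + p_d*0.944133] = 0.787691
  V(2,-1) = exp(-r*dt) * [p_u*0.020000 + p_m*0.552278 + p_d*0.814727] = 0.525678
  V(2,+0) = exp(-r*dt) * [p_u*0.000000 + p_m*0.020000 + p_d*0.552278] = 0.124490
  V(2,+1) = exp(-r*dt) * [p_u*0.000000 + p_m*0.000000 + p_d*0.020000] = 0.004038
  V(2,+2) = exp(-r*dt) * [p_u*0.000000 + p_m*0.000000 + p_d*0.000000] = 0.000000
  V(1,-1) = exp(-r*dt) * [p_u*0.124490 + p_m*0.525678 + p_d*0.787691] = 0.515783
  V(1,+0) = exp(-r*dt) * [p_u*0.004038 + p_m*0.124490 + p_d*0.525678] = 0.187489
  V(1,+1) = exp(-r*dt) * [p_u*0.000000 + p_m*0.004038 + p_d*0.124490] = 0.027756
  V(0,+0) = exp(-r*dt) * [p_u*0.027756 + p_m*0.187489 + p_d*0.515783] = 0.229327


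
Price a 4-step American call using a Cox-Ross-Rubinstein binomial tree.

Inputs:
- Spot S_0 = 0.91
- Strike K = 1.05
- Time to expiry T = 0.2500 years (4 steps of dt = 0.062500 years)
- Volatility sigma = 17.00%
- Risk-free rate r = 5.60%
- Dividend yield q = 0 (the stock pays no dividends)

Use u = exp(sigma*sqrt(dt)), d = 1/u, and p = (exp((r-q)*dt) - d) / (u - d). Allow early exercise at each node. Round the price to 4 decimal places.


Answer: Price = V(0,0) = 0.0022

Derivation:
dt = T/N = 0.062500
u = exp(sigma*sqrt(dt)) = 1.043416; d = 1/u = 0.958390
p = (exp((r-q)*dt) - d) / (u - d) = 0.530613
Discount per step: exp(-r*dt) = 0.996506
Stock lattice S(k, i) with i counting down-moves:
  k=0: S(0,0) = 0.9100
  k=1: S(1,0) = 0.9495; S(1,1) = 0.8721
  k=2: S(2,0) = 0.9907; S(2,1) = 0.9100; S(2,2) = 0.8358
  k=3: S(3,0) = 1.0337; S(3,1) = 0.9495; S(3,2) = 0.8721; S(3,3) = 0.8011
  k=4: S(4,0) = 1.0786; S(4,1) = 0.9907; S(4,2) = 0.9100; S(4,3) = 0.8358; S(4,4) = 0.7677
Terminal payoffs V(N, i) = max(S_T - K, 0):
  V(4,0) = 0.028627; V(4,1) = 0.000000; V(4,2) = 0.000000; V(4,3) = 0.000000; V(4,4) = 0.000000
Backward induction: V(k, i) = exp(-r*dt) * [p * V(k+1, i) + (1-p) * V(k+1, i+1)]; then take max(V_cont, immediate exercise) for American.
  V(3,0) = exp(-r*dt) * [p*0.028627 + (1-p)*0.000000] = 0.015137; exercise = 0.000000; V(3,0) = max -> 0.015137
  V(3,1) = exp(-r*dt) * [p*0.000000 + (1-p)*0.000000] = 0.000000; exercise = 0.000000; V(3,1) = max -> 0.000000
  V(3,2) = exp(-r*dt) * [p*0.000000 + (1-p)*0.000000] = 0.000000; exercise = 0.000000; V(3,2) = max -> 0.000000
  V(3,3) = exp(-r*dt) * [p*0.000000 + (1-p)*0.000000] = 0.000000; exercise = 0.000000; V(3,3) = max -> 0.000000
  V(2,0) = exp(-r*dt) * [p*0.015137 + (1-p)*0.000000] = 0.008004; exercise = 0.000000; V(2,0) = max -> 0.008004
  V(2,1) = exp(-r*dt) * [p*0.000000 + (1-p)*0.000000] = 0.000000; exercise = 0.000000; V(2,1) = max -> 0.000000
  V(2,2) = exp(-r*dt) * [p*0.000000 + (1-p)*0.000000] = 0.000000; exercise = 0.000000; V(2,2) = max -> 0.000000
  V(1,0) = exp(-r*dt) * [p*0.008004 + (1-p)*0.000000] = 0.004232; exercise = 0.000000; V(1,0) = max -> 0.004232
  V(1,1) = exp(-r*dt) * [p*0.000000 + (1-p)*0.000000] = 0.000000; exercise = 0.000000; V(1,1) = max -> 0.000000
  V(0,0) = exp(-r*dt) * [p*0.004232 + (1-p)*0.000000] = 0.002238; exercise = 0.000000; V(0,0) = max -> 0.002238
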